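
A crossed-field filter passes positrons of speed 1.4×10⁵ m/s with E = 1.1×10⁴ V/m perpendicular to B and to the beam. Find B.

B = 0.079 T

Balance of forces in the selector: qE = qvB ⇒ B = E/v.
B = 1.1×10⁴/1.4×10⁵ = 0.079 T.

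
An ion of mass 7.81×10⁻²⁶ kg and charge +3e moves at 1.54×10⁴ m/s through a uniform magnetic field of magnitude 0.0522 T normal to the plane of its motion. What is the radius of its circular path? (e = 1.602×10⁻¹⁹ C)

r ≈ 0.0479 m

The magnetic force provides the centripetal force: |q|vB = mv²/r.
r = mv/(|q|B) = (7.81×10⁻²⁶)(1.54×10⁴)/((4.806×10⁻¹⁹)(0.0522)) ≈ 0.0479 m.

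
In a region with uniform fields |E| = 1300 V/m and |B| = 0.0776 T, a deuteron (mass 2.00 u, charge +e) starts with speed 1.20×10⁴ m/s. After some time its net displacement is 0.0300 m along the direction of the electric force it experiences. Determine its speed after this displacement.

v_f ≈ 6.25×10⁴ m/s

B does no work; ΔKE = |q|E d.
½mv_f² = ½mv₀² + |q|Ed = ½(3.322×10⁻²⁷)(1.20×10⁴)² + (1.602×10⁻¹⁹)(1300)(0.0300) ≈ 2.392×10⁻¹⁹ J + 6.248×10⁻¹⁸ J ≈ 6.487×10⁻¹⁸ J.
v_f = √(2·6.487×10⁻¹⁸/3.322×10⁻²⁷) ≈ 6.25×10⁴ m/s.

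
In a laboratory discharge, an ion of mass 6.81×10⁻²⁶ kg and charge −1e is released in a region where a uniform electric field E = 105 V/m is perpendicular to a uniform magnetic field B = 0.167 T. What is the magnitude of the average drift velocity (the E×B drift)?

v_d ≈ 629 m/s

The E×B drift speed is v_d = E/B.
v_d = 105/0.167 = 629 m/s.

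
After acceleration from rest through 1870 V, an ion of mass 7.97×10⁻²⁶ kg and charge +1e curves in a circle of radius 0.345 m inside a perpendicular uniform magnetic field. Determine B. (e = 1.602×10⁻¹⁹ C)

B ≈ 0.125 T

v = √(2|q|V/m) = √(2·1.602×10⁻¹⁹·1870/7.97×10⁻²⁶) ≈ 8.670×10⁴ m/s.
B = mv/(|q|r) = (7.97×10⁻²⁶)(8.670×10⁴)/((1.602×10⁻¹⁹)(0.345)) ≈ 0.125 T.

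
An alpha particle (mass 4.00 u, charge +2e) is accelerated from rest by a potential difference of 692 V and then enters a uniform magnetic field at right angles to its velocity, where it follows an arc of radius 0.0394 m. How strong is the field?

v = √(2|q|V/m) = √(2·3.204×10⁻¹⁹·692/6.644×10⁻²⁷) ≈ 2.583×10⁵ m/s.
B = mv/(|q|r) = (6.644×10⁻²⁷)(2.583×10⁵)/((3.204×10⁻¹⁹)(0.0394)) ≈ 0.136 T.

B ≈ 0.136 T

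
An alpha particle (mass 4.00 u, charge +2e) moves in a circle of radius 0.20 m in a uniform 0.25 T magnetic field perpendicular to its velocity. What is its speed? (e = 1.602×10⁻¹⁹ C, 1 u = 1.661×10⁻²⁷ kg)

v ≈ 2.4×10⁶ m/s

From |q|vB = mv²/r, v = |q|Br/m.
v = (3.204×10⁻¹⁹)(0.25)(0.20)/6.644×10⁻²⁷ ≈ 2.4×10⁶ m/s.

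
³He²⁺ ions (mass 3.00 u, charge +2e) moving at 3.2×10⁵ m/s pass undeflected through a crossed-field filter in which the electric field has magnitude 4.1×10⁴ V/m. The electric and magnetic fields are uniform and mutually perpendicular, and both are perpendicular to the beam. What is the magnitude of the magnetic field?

Balance of forces in the selector: qE = qvB ⇒ B = E/v.
B = 4.1×10⁴/3.2×10⁵ = 0.13 T.

B = 0.13 T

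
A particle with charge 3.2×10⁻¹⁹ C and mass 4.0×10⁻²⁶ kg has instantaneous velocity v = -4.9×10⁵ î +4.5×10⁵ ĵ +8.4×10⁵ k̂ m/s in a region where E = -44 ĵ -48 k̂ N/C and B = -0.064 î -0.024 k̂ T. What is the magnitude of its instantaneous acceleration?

|a| ≈ 5.79×10¹¹ m/s²

v×B = (-1.08×10⁴, -6.55×10⁴, 2.88×10⁴) N/C.
E + v×B = (-1.08×10⁴, -6.56×10⁴, 2.88×10⁴) N/C.
F = q(E + v×B) = (3.2×10⁻¹⁹ C)·(-1.08×10⁴, -6.56×10⁴, 2.88×10⁴) = (-3.46×10⁻¹⁵, -2.10×10⁻¹⁴, 9.20×10⁻¹⁵) N.
|a| = |F|/m = 2.317×10⁻¹⁴/4.0×10⁻²⁶ ≈ 5.79×10¹¹ m/s².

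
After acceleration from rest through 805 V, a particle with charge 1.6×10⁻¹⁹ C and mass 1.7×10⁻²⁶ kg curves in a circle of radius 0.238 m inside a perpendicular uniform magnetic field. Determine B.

B ≈ 0.0550 T

v = √(2|q|V/m) = √(2·1.6×10⁻¹⁹·805/1.7×10⁻²⁶) ≈ 1.231×10⁵ m/s.
B = mv/(|q|r) = (1.7×10⁻²⁶)(1.231×10⁵)/((1.6×10⁻¹⁹)(0.238)) ≈ 0.0550 T.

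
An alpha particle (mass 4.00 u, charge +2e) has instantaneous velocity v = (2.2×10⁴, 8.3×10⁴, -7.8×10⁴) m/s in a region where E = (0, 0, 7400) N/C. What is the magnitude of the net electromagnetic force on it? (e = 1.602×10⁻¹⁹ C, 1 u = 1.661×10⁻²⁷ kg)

Only an electric field acts, so F = qE = (3.204×10⁻¹⁹ C)·(0, 0, 7400) = (0, 0, 2.37×10⁻¹⁵) N.
|F| = 2.37×10⁻¹⁵ N.

|F| ≈ 2.37×10⁻¹⁵ N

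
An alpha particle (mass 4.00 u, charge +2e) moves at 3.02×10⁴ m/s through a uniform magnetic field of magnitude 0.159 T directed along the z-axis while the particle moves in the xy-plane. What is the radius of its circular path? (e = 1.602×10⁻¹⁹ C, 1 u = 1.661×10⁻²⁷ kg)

r ≈ 3.94×10⁻³ m

The magnetic force provides the centripetal force: |q|vB = mv²/r.
r = mv/(|q|B) = (6.644×10⁻²⁷)(3.02×10⁴)/((3.204×10⁻¹⁹)(0.159)) ≈ 3.94×10⁻³ m.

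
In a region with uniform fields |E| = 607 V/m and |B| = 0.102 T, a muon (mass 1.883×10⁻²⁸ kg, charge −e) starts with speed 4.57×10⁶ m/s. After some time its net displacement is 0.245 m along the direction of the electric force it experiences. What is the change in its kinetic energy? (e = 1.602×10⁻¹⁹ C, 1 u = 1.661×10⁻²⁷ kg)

The magnetic force is always ⟂ v and does no work; only the electric force changes KE.
ΔKE = F_E · d = |q|E d = (1.602×10⁻¹⁹)(607)(0.245) ≈ 2.38×10⁻¹⁷ J.

ΔKE ≈ 2.38×10⁻¹⁷ J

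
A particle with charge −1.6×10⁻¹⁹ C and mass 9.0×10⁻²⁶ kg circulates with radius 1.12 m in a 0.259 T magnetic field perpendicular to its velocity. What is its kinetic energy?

v = |q|Br/m, then KE = ½mv² = (qBr)²/(2m).
v = (1.6×10⁻¹⁹)(0.259)(1.12)/9.0×10⁻²⁶ ≈ 5.157×10⁵ m/s.
KE = ½(9.0×10⁻²⁶)(5.157×10⁵)² ≈ 1.20×10⁻¹⁴ J = 7.47×10⁴ eV.

KE ≈ 7.47×10⁴ eV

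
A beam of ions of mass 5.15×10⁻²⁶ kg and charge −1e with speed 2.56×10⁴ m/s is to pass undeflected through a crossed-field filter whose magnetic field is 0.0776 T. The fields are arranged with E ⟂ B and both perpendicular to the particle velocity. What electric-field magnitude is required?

For straight-line motion qE = qvB, so E = vB.
E = 2.56×10⁴ × 0.0776 = 1990 V/m.

E = 1990 V/m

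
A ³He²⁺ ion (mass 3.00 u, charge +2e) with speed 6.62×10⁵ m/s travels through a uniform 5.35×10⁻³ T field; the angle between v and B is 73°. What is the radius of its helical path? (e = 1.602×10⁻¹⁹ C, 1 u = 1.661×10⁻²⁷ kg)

r ≈ 1.84 m

v⊥ = v sinθ = 6.62×10⁵·sin73° ≈ 6.331×10⁵ m/s.
r = m v⊥/(|q|B) = (4.983×10⁻²⁷)(6.331×10⁵)/((3.204×10⁻¹⁹)(5.35×10⁻³)) ≈ 1.84 m.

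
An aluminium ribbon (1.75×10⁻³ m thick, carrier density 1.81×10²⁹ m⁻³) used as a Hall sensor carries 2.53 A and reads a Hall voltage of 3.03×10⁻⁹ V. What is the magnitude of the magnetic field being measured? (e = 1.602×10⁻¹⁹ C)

From V_H = IB/(n e t), B = V_H n e t / I.
B = (3.03×10⁻⁹)(1.81×10²⁹)(1.602×10⁻¹⁹)(1.75×10⁻³)/2.53 ≈ 0.0608 T.

B ≈ 0.0608 T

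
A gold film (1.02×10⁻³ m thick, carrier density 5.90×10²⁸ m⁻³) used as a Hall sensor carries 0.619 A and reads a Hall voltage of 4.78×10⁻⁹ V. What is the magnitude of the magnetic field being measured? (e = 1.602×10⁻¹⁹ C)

From V_H = IB/(n e t), B = V_H n e t / I.
B = (4.78×10⁻⁹)(5.90×10²⁸)(1.602×10⁻¹⁹)(1.02×10⁻³)/0.619 ≈ 0.0744 T.

B ≈ 0.0744 T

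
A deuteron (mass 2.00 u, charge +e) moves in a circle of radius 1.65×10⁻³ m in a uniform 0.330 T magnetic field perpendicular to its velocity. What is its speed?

v ≈ 2.63×10⁴ m/s

From |q|vB = mv²/r, v = |q|Br/m.
v = (1.602×10⁻¹⁹)(0.330)(1.65×10⁻³)/3.322×10⁻²⁷ ≈ 2.63×10⁴ m/s.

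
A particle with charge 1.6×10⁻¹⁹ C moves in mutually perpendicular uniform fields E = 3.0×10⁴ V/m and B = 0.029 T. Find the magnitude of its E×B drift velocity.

In crossed fields the guiding centre drifts at v_d = |E×B|/B² = E/B, independent of charge and mass.
v_d = 3.0×10⁴/0.029 = 1.0×10⁶ m/s.

v_d ≈ 1.0×10⁶ m/s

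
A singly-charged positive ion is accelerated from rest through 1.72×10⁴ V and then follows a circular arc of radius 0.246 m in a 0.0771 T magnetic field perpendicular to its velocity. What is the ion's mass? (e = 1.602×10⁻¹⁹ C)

Combine |q|V = ½mv² and r = mv/(|q|B): eliminate v to get m = qB²r²/(2V).
m = (1.602×10⁻¹⁹)(0.0771)²(0.246)²/(2·1.72×10⁴) ≈ 1.68×10⁻²⁷ kg.

m ≈ 1.68×10⁻²⁷ kg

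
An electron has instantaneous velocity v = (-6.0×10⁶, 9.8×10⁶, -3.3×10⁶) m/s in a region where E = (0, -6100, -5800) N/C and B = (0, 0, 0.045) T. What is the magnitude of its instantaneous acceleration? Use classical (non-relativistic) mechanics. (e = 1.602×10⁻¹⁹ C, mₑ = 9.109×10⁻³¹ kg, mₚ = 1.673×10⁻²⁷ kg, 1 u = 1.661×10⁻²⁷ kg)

v×B = (4.41×10⁵, 2.70×10⁵, 0) N/C.
E + v×B = (4.41×10⁵, 2.64×10⁵, -5800) N/C.
F = q(E + v×B) = (−1.602×10⁻¹⁹ C)·(4.41×10⁵, 2.64×10⁵, -5800) = (-7.06×10⁻¹⁴, -4.23×10⁻¹⁴, 9.29×10⁻¹⁶) N.
|a| = |F|/m = 8.234×10⁻¹⁴/9.109×10⁻³¹ ≈ 9.04×10¹⁶ m/s².

|a| ≈ 9.04×10¹⁶ m/s²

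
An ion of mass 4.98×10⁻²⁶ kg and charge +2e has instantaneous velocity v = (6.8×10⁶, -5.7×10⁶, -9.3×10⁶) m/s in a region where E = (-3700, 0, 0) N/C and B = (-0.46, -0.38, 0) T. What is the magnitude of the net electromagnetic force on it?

|F| ≈ 2.44×10⁻¹² N

v×B = (-3.53×10⁶, 4.28×10⁶, -5.21×10⁶) N/C.
E + v×B = (-3.54×10⁶, 4.28×10⁶, -5.21×10⁶) N/C.
F = q(E + v×B) = (3.204×10⁻¹⁹ C)·(-3.54×10⁶, 4.28×10⁶, -5.21×10⁶) = (-1.13×10⁻¹², 1.37×10⁻¹², -1.67×10⁻¹²) N.
|F| = 2.44×10⁻¹² N.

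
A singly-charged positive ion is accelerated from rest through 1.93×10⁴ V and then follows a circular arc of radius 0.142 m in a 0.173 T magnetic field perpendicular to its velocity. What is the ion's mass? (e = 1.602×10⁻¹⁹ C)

Combine |q|V = ½mv² and r = mv/(|q|B): eliminate v to get m = qB²r²/(2V).
m = (1.602×10⁻¹⁹)(0.173)²(0.142)²/(2·1.93×10⁴) ≈ 2.50×10⁻²⁷ kg.

m ≈ 2.50×10⁻²⁷ kg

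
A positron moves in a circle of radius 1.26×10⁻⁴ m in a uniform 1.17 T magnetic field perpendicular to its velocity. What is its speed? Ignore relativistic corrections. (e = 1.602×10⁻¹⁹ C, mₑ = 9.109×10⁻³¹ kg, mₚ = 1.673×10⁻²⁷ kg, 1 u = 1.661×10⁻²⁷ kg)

v ≈ 2.59×10⁷ m/s

From |q|vB = mv²/r, v = |q|Br/m.
v = (1.602×10⁻¹⁹)(1.17)(1.26×10⁻⁴)/9.109×10⁻³¹ ≈ 2.59×10⁷ m/s.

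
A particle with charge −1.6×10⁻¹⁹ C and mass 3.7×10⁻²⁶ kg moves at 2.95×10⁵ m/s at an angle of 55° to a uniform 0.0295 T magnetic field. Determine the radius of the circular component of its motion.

r ≈ 1.89 m

v⊥ = v sinθ = 2.95×10⁵·sin55° ≈ 2.416×10⁵ m/s.
r = m v⊥/(|q|B) = (3.7×10⁻²⁶)(2.416×10⁵)/((1.6×10⁻¹⁹)(0.0295)) ≈ 1.89 m.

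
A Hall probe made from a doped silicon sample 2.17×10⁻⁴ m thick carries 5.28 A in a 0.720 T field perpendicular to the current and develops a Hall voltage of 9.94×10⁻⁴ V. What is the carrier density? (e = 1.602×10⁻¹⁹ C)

n ≈ 1.10×10²⁶ m⁻³

From V_H = IB/(n e t), n = IB/(V_H e t).
n = (5.28)(0.720)/((9.94×10⁻⁴)(1.602×10⁻¹⁹)(2.17×10⁻⁴)) ≈ 1.10×10²⁶ m⁻³.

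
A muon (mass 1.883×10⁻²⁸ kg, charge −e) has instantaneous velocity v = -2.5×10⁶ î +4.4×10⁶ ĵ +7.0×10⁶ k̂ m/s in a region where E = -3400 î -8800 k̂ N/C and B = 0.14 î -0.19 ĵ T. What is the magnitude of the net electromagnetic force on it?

|F| ≈ 2.65×10⁻¹³ N

v×B = (1.33×10⁶, 9.80×10⁵, -1.41×10⁵) N/C.
E + v×B = (1.33×10⁶, 9.80×10⁵, -1.50×10⁵) N/C.
F = q(E + v×B) = (−1.602×10⁻¹⁹ C)·(1.33×10⁶, 9.80×10⁵, -1.50×10⁵) = (-2.13×10⁻¹³, -1.57×10⁻¹³, 2.40×10⁻¹⁴) N.
|F| = 2.65×10⁻¹³ N.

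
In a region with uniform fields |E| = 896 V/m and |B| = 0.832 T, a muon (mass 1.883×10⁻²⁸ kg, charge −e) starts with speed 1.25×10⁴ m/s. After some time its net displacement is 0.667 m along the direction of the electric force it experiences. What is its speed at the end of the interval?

B does no work; ΔKE = |q|E d.
½mv_f² = ½mv₀² + |q|Ed = ½(1.883×10⁻²⁸)(1.25×10⁴)² + (1.602×10⁻¹⁹)(896)(0.667) ≈ 1.471×10⁻²⁰ J + 9.574×10⁻¹⁷ J ≈ 9.576×10⁻¹⁷ J.
v_f = √(2·9.576×10⁻¹⁷/1.883×10⁻²⁸) ≈ 1.01×10⁶ m/s.

v_f ≈ 1.01×10⁶ m/s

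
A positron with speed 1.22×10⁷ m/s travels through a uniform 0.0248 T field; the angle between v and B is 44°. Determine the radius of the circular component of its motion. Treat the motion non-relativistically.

r ≈ 1.94×10⁻³ m

v⊥ = v sinθ = 1.22×10⁷·sin44° ≈ 8.475×10⁶ m/s.
r = m v⊥/(|q|B) = (9.109×10⁻³¹)(8.475×10⁶)/((1.602×10⁻¹⁹)(0.0248)) ≈ 1.94×10⁻³ m.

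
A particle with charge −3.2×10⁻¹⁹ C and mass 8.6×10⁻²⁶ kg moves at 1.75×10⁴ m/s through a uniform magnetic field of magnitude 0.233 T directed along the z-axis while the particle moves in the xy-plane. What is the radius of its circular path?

The magnetic force provides the centripetal force: |q|vB = mv²/r.
r = mv/(|q|B) = (8.6×10⁻²⁶)(1.75×10⁴)/((3.2×10⁻¹⁹)(0.233)) ≈ 0.0202 m.

r ≈ 0.0202 m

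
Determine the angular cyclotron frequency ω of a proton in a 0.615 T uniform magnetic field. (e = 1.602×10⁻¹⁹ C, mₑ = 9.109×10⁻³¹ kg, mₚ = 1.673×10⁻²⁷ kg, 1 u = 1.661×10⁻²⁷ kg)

ω ≈ 5.89×10⁷ rad/s

ω = |q|B/m.
ω = (1.602×10⁻¹⁹)(0.615)/1.673×10⁻²⁷ ≈ 5.89×10⁷ rad/s.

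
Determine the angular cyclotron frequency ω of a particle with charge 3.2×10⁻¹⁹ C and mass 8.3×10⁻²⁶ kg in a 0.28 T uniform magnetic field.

ω ≈ 1.1×10⁶ rad/s

ω = |q|B/m.
ω = (3.2×10⁻¹⁹)(0.28)/8.3×10⁻²⁶ ≈ 1.1×10⁶ rad/s.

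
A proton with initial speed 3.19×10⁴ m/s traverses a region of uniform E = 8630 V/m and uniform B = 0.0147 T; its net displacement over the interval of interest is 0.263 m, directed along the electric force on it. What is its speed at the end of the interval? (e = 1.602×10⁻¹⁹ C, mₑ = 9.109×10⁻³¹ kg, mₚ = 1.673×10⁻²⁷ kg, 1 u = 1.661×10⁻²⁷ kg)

B does no work; ΔKE = |q|E d.
½mv_f² = ½mv₀² + |q|Ed = ½(1.673×10⁻²⁷)(3.19×10⁴)² + (1.602×10⁻¹⁹)(8630)(0.263) ≈ 8.512×10⁻¹⁹ J + 3.636×10⁻¹⁶ J ≈ 3.645×10⁻¹⁶ J.
v_f = √(2·3.645×10⁻¹⁶/1.673×10⁻²⁷) ≈ 6.60×10⁵ m/s.

v_f ≈ 6.60×10⁵ m/s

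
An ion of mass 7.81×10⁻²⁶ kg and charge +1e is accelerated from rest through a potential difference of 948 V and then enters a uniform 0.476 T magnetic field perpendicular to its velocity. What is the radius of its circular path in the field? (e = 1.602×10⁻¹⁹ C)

Acceleration: |q|V = ½mv² ⇒ v = √(2|q|V/m) = √(2·1.602×10⁻¹⁹·948/7.81×10⁻²⁶) ≈ 6.236×10⁴ m/s.
In the field: r = mv/(|q|B) = (7.81×10⁻²⁶)(6.236×10⁴)/((1.602×10⁻¹⁹)(0.476)) ≈ 0.0639 m.

r ≈ 0.0639 m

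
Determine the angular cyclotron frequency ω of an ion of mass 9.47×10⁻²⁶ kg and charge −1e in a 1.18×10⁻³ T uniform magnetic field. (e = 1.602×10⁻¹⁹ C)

ω = |q|B/m.
ω = (1.602×10⁻¹⁹)(1.18×10⁻³)/9.47×10⁻²⁶ ≈ 2000 rad/s.

ω ≈ 2000 rad/s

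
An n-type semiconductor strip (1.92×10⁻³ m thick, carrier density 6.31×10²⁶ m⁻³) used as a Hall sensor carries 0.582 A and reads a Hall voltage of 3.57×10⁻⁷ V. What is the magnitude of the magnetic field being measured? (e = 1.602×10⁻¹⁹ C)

From V_H = IB/(n e t), B = V_H n e t / I.
B = (3.57×10⁻⁷)(6.31×10²⁶)(1.602×10⁻¹⁹)(1.92×10⁻³)/0.582 ≈ 0.119 T.

B ≈ 0.119 T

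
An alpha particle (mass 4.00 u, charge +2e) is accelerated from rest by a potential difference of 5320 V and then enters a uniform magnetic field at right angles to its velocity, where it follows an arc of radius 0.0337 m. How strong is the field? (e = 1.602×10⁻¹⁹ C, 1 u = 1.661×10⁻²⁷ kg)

v = √(2|q|V/m) = √(2·3.204×10⁻¹⁹·5320/6.644×10⁻²⁷) ≈ 7.163×10⁵ m/s.
B = mv/(|q|r) = (6.644×10⁻²⁷)(7.163×10⁵)/((3.204×10⁻¹⁹)(0.0337)) ≈ 0.441 T.

B ≈ 0.441 T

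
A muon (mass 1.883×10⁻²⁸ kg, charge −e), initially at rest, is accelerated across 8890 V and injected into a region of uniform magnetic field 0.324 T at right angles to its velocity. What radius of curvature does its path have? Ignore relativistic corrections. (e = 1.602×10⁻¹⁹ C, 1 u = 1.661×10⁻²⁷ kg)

r ≈ 0.0141 m

Acceleration: |q|V = ½mv² ⇒ v = √(2|q|V/m) = √(2·1.602×10⁻¹⁹·8890/1.883×10⁻²⁸) ≈ 3.889×10⁶ m/s.
In the field: r = mv/(|q|B) = (1.883×10⁻²⁸)(3.889×10⁶)/((1.602×10⁻¹⁹)(0.324)) ≈ 0.0141 m.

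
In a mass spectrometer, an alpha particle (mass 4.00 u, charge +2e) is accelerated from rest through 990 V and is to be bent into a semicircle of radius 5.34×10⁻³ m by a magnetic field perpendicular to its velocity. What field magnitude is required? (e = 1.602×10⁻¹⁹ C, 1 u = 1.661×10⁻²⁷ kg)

B ≈ 1.20 T

v = √(2|q|V/m) = √(2·3.204×10⁻¹⁹·990/6.644×10⁻²⁷) ≈ 3.090×10⁵ m/s.
B = mv/(|q|r) = (6.644×10⁻²⁷)(3.090×10⁵)/((3.204×10⁻¹⁹)(5.34×10⁻³)) ≈ 1.20 T.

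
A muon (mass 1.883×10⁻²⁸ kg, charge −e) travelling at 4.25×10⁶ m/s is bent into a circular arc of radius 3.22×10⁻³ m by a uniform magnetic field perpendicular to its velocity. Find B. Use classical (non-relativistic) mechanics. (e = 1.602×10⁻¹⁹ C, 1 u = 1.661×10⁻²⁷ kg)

B ≈ 1.55 T

From |q|vB = mv²/r, B = mv/(|q|r).
B = (1.883×10⁻²⁸)(4.25×10⁶)/((1.602×10⁻¹⁹)(3.22×10⁻³)) ≈ 1.55 T.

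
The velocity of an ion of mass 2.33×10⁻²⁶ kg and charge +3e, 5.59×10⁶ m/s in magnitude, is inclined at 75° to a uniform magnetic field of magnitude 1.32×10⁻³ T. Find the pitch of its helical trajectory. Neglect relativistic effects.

p ≈ 334 m

v∥ = v cosθ = 5.59×10⁶·cos75° ≈ 1.447×10⁶ m/s.
T = 2πm/(|q|B) = 2π(2.33×10⁻²⁶)/((4.806×10⁻¹⁹)(1.32×10⁻³)) ≈ 2.308×10⁻⁴ s.
pitch = v∥ T = (1.447×10⁶)(2.308×10⁻⁴) ≈ 334 m.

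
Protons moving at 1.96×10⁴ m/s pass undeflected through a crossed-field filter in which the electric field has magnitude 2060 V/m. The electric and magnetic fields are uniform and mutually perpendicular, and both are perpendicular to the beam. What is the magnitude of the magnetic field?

B = 0.105 T

Balance of forces in the selector: qE = qvB ⇒ B = E/v.
B = 2060/1.96×10⁴ = 0.105 T.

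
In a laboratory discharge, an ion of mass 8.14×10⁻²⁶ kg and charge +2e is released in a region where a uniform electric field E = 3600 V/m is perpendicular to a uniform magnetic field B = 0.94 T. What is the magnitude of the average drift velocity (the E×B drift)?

v_d ≈ 3800 m/s

The E×B drift speed is v_d = E/B.
v_d = 3600/0.94 = 3800 m/s.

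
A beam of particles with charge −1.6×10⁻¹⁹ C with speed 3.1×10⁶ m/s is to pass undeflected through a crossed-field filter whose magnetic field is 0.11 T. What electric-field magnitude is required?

For straight-line motion qE = qvB, so E = vB.
E = 3.1×10⁶ × 0.11 = 3.4×10⁵ V/m.

E = 3.4×10⁵ V/m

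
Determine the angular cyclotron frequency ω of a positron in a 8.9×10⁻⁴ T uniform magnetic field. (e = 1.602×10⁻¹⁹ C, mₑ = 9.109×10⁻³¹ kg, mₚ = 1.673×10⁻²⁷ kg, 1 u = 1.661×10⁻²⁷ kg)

ω ≈ 1.6×10⁸ rad/s

ω = |q|B/m.
ω = (1.602×10⁻¹⁹)(8.9×10⁻⁴)/9.109×10⁻³¹ ≈ 1.6×10⁸ rad/s.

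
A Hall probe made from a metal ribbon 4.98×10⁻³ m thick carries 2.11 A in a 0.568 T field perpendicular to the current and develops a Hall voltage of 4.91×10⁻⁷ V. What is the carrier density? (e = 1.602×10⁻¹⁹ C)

n ≈ 3.06×10²⁷ m⁻³

From V_H = IB/(n e t), n = IB/(V_H e t).
n = (2.11)(0.568)/((4.91×10⁻⁷)(1.602×10⁻¹⁹)(4.98×10⁻³)) ≈ 3.06×10²⁷ m⁻³.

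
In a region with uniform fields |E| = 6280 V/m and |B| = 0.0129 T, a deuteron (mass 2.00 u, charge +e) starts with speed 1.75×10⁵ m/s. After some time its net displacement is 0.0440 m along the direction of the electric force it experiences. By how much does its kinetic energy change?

The magnetic force is always ⟂ v and does no work; only the electric force changes KE.
ΔKE = F_E · d = |q|E d = (1.602×10⁻¹⁹)(6280)(0.0440) ≈ 4.43×10⁻¹⁷ J.

ΔKE ≈ 4.43×10⁻¹⁷ J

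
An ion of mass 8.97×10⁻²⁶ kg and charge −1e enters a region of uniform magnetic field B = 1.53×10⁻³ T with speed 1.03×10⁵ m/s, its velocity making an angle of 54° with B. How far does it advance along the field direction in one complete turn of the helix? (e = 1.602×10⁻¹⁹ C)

p ≈ 139 m

v∥ = v cosθ = 1.03×10⁵·cos54° ≈ 6.054×10⁴ m/s.
T = 2πm/(|q|B) = 2π(8.97×10⁻²⁶)/((1.602×10⁻¹⁹)(1.53×10⁻³)) ≈ 2.299×10⁻³ s.
pitch = v∥ T = (6.054×10⁴)(2.299×10⁻³) ≈ 139 m.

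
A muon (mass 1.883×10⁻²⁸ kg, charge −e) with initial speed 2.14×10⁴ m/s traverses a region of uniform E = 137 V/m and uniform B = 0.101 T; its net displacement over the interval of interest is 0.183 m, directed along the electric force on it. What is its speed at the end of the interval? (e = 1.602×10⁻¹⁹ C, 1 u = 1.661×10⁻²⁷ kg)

v_f ≈ 2.08×10⁵ m/s

B does no work; ΔKE = |q|E d.
½mv_f² = ½mv₀² + |q|Ed = ½(1.883×10⁻²⁸)(2.14×10⁴)² + (1.602×10⁻¹⁹)(137)(0.183) ≈ 4.312×10⁻²⁰ J + 4.016×10⁻¹⁸ J ≈ 4.059×10⁻¹⁸ J.
v_f = √(2·4.059×10⁻¹⁸/1.883×10⁻²⁸) ≈ 2.08×10⁵ m/s.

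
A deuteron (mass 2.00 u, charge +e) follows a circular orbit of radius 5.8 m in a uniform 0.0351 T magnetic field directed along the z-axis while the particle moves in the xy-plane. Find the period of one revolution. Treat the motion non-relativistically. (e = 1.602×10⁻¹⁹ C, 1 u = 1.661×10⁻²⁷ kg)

The cyclotron period depends only on m, q, B: T = 2πm/(|q|B).
T = 2π(3.322×10⁻²⁷)/((1.602×10⁻¹⁹)(0.0351)) ≈ 3.71×10⁻⁶ s.

T ≈ 3.71×10⁻⁶ s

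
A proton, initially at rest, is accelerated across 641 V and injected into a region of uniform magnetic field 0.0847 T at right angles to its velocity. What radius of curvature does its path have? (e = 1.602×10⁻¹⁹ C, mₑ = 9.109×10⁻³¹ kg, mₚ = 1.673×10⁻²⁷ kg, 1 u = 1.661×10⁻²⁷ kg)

r ≈ 0.0432 m

Acceleration: |q|V = ½mv² ⇒ v = √(2|q|V/m) = √(2·1.602×10⁻¹⁹·641/1.673×10⁻²⁷) ≈ 3.504×10⁵ m/s.
In the field: r = mv/(|q|B) = (1.673×10⁻²⁷)(3.504×10⁵)/((1.602×10⁻¹⁹)(0.0847)) ≈ 0.0432 m.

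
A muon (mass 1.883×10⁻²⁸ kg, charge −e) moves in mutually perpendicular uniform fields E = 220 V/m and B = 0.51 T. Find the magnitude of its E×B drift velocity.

The E×B drift speed is v_d = E/B.
v_d = 220/0.51 = 430 m/s.

v_d ≈ 430 m/s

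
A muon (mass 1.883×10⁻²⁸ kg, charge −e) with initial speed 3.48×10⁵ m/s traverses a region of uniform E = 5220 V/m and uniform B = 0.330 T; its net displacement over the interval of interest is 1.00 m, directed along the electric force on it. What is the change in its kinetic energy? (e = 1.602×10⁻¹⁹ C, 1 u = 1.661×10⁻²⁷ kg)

ΔKE ≈ 8.36×10⁻¹⁶ J

The magnetic force is always ⟂ v and does no work; only the electric force changes KE.
ΔKE = F_E · d = |q|E d = (1.602×10⁻¹⁹)(5220)(1.00) ≈ 8.36×10⁻¹⁶ J.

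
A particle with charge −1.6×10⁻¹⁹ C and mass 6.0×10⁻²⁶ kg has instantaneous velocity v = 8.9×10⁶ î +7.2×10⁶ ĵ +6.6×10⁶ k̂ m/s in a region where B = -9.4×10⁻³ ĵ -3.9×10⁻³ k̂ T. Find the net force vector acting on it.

v×B = (3.40×10⁴, 3.47×10⁴, -8.37×10⁴) N/C.
F = q v×B = (−1.6×10⁻¹⁹ C)·(3.40×10⁴, 3.47×10⁴, -8.37×10⁴) = (-5.43×10⁻¹⁵, -5.55×10⁻¹⁵, 1.34×10⁻¹⁴) N.

F ≈ (-5.43×10⁻¹⁵, -5.55×10⁻¹⁵, 1.34×10⁻¹⁴) N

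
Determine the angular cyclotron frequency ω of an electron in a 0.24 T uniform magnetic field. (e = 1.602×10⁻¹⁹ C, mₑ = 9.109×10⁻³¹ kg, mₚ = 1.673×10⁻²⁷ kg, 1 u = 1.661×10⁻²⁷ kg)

ω ≈ 4.2×10¹⁰ rad/s

ω = |q|B/m.
ω = (1.602×10⁻¹⁹)(0.24)/9.109×10⁻³¹ ≈ 4.2×10¹⁰ rad/s.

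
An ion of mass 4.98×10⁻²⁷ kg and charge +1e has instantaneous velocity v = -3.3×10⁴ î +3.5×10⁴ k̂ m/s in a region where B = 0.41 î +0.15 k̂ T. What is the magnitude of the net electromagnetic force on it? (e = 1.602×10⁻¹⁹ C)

|F| ≈ 3.09×10⁻¹⁵ N

v×B = (0, 1.93×10⁴, 0) N/C.
F = q v×B = (1.602×10⁻¹⁹ C)·(0, 1.93×10⁴, 0) = (0, 3.09×10⁻¹⁵, 0) N.
|F| = 3.09×10⁻¹⁵ N.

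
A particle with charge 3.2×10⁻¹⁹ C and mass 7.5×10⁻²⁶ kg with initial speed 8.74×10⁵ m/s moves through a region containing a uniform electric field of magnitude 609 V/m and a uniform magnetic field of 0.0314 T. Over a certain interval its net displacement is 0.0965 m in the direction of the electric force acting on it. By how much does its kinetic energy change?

ΔKE ≈ 1.88×10⁻¹⁷ J

The magnetic force is always ⟂ v and does no work; only the electric force changes KE.
ΔKE = F_E · d = |q|E d = (3.2×10⁻¹⁹)(609)(0.0965) ≈ 1.88×10⁻¹⁷ J.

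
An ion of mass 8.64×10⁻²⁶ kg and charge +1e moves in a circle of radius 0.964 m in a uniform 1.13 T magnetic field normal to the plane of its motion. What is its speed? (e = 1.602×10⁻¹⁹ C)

v ≈ 2.02×10⁶ m/s

From |q|vB = mv²/r, v = |q|Br/m.
v = (1.602×10⁻¹⁹)(1.13)(0.964)/8.64×10⁻²⁶ ≈ 2.02×10⁶ m/s.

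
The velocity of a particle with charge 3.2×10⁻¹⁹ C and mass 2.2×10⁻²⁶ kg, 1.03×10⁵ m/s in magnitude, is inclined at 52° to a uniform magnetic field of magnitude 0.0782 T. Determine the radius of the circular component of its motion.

v⊥ = v sinθ = 1.03×10⁵·sin52° ≈ 8.117×10⁴ m/s.
r = m v⊥/(|q|B) = (2.2×10⁻²⁶)(8.117×10⁴)/((3.2×10⁻¹⁹)(0.0782)) ≈ 0.0714 m.

r ≈ 0.0714 m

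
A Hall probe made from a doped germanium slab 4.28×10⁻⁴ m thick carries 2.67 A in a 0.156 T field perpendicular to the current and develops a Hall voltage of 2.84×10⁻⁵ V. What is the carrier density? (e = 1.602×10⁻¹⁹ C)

From V_H = IB/(n e t), n = IB/(V_H e t).
n = (2.67)(0.156)/((2.84×10⁻⁵)(1.602×10⁻¹⁹)(4.28×10⁻⁴)) ≈ 2.14×10²⁶ m⁻³.

n ≈ 2.14×10²⁶ m⁻³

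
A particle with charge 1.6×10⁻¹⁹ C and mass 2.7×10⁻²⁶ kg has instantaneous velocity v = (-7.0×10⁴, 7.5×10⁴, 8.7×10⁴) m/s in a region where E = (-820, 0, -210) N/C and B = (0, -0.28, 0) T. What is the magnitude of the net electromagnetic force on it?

|F| ≈ 4.88×10⁻¹⁵ N

v×B = (2.44×10⁴, 0, 1.96×10⁴) N/C.
E + v×B = (2.35×10⁴, 0, 1.94×10⁴) N/C.
F = q(E + v×B) = (1.6×10⁻¹⁹ C)·(2.35×10⁴, 0, 1.94×10⁴) = (3.77×10⁻¹⁵, 0, 3.10×10⁻¹⁵) N.
|F| = 4.88×10⁻¹⁵ N.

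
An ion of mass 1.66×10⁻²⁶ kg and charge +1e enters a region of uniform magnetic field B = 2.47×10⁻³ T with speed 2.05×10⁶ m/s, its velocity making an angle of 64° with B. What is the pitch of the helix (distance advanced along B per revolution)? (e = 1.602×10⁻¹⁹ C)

p ≈ 237 m

v∥ = v cosθ = 2.05×10⁶·cos64° ≈ 8.987×10⁵ m/s.
T = 2πm/(|q|B) = 2π(1.66×10⁻²⁶)/((1.602×10⁻¹⁹)(2.47×10⁻³)) ≈ 2.636×10⁻⁴ s.
pitch = v∥ T = (8.987×10⁵)(2.636×10⁻⁴) ≈ 237 m.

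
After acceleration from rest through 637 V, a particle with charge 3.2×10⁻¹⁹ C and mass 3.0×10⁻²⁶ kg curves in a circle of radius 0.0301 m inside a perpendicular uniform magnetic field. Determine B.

B ≈ 0.363 T

v = √(2|q|V/m) = √(2·3.2×10⁻¹⁹·637/3.0×10⁻²⁶) ≈ 1.166×10⁵ m/s.
B = mv/(|q|r) = (3.0×10⁻²⁶)(1.166×10⁵)/((3.2×10⁻¹⁹)(0.0301)) ≈ 0.363 T.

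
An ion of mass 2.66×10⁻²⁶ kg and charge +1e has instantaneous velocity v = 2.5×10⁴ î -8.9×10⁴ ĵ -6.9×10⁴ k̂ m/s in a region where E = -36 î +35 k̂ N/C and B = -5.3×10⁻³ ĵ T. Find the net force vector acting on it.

F ≈ (-6.44×10⁻¹⁷, 0, -1.56×10⁻¹⁷) N

v×B = (-366, 0, -132) N/C.
E + v×B = (-402, 0, -97.5) N/C.
F = q(E + v×B) = (1.602×10⁻¹⁹ C)·(-402, 0, -97.5) = (-6.44×10⁻¹⁷, 0, -1.56×10⁻¹⁷) N.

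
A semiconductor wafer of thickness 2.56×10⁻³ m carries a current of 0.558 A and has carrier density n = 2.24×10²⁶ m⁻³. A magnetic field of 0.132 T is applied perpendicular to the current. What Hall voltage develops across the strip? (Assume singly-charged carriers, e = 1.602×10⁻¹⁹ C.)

V_H ≈ 8.02×10⁻⁷ V

V_H = IB/(n e t).
V_H = (0.558)(0.132)/((2.24×10²⁶)(1.602×10⁻¹⁹)(2.56×10⁻³)) ≈ 8.02×10⁻⁷ V.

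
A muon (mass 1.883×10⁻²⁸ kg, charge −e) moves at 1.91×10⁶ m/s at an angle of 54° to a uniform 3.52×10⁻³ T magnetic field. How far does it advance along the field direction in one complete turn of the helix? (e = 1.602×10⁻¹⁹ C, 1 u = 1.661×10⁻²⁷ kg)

p ≈ 2.36 m

v∥ = v cosθ = 1.91×10⁶·cos54° ≈ 1.123×10⁶ m/s.
T = 2πm/(|q|B) = 2π(1.883×10⁻²⁸)/((1.602×10⁻¹⁹)(3.52×10⁻³)) ≈ 2.098×10⁻⁶ s.
pitch = v∥ T = (1.123×10⁶)(2.098×10⁻⁶) ≈ 2.36 m.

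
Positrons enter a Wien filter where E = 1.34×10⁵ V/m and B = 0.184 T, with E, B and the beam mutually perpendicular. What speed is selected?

v = 7.28×10⁵ m/s

Straight-line motion ⇒ electric and magnetic forces cancel, so E = vB.
v = E/B = 1.34×10⁵/0.184 = 7.28×10⁵ m/s.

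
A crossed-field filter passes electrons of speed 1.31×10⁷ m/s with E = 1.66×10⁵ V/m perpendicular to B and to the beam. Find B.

Balance of forces in the selector: qE = qvB ⇒ B = E/v.
B = 1.66×10⁵/1.31×10⁷ = 0.0127 T.

B = 0.0127 T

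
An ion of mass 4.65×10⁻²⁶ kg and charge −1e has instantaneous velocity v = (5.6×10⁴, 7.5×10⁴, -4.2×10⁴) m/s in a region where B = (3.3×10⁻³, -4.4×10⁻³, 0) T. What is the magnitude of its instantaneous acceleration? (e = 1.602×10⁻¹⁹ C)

|a| ≈ 1.88×10⁹ m/s²

v×B = (-185, -139, -494) N/C.
F = q v×B = (−1.602×10⁻¹⁹ C)·(-185, -139, -494) = (2.96×10⁻¹⁷, 2.22×10⁻¹⁷, 7.91×10⁻¹⁷) N.
|a| = |F|/m = 8.735×10⁻¹⁷/4.65×10⁻²⁶ ≈ 1.88×10⁹ m/s².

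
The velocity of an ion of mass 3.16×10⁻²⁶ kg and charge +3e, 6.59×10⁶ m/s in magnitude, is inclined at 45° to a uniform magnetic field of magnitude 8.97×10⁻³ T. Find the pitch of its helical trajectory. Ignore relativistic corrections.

v∥ = v cosθ = 6.59×10⁶·cos45° ≈ 4.660×10⁶ m/s.
T = 2πm/(|q|B) = 2π(3.16×10⁻²⁶)/((4.806×10⁻¹⁹)(8.97×10⁻³)) ≈ 4.606×10⁻⁵ s.
pitch = v∥ T = (4.660×10⁶)(4.606×10⁻⁵) ≈ 215 m.

p ≈ 215 m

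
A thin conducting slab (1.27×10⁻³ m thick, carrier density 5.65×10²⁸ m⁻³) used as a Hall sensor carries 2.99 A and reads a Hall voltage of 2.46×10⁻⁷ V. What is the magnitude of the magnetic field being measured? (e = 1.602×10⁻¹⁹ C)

B ≈ 0.946 T

From V_H = IB/(n e t), B = V_H n e t / I.
B = (2.46×10⁻⁷)(5.65×10²⁸)(1.602×10⁻¹⁹)(1.27×10⁻³)/2.99 ≈ 0.946 T.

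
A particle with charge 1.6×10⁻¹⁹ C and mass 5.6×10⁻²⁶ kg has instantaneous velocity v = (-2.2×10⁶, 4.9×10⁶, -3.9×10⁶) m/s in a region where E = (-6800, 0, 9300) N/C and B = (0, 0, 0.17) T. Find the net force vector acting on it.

v×B = (8.33×10⁵, 3.74×10⁵, 0) N/C.
E + v×B = (8.26×10⁵, 3.74×10⁵, 9300) N/C.
F = q(E + v×B) = (1.6×10⁻¹⁹ C)·(8.26×10⁵, 3.74×10⁵, 9300) = (1.32×10⁻¹³, 5.98×10⁻¹⁴, 1.49×10⁻¹⁵) N.

F ≈ (1.32×10⁻¹³, 5.98×10⁻¹⁴, 1.49×10⁻¹⁵) N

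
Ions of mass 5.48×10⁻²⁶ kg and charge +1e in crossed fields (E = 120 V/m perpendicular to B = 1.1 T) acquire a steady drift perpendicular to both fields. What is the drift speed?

v_d ≈ 110 m/s

In crossed fields the guiding centre drifts at v_d = |E×B|/B² = E/B, independent of charge and mass.
v_d = 120/1.1 = 110 m/s.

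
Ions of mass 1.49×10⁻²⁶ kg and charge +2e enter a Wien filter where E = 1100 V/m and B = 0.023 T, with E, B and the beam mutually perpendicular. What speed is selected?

Zero net Lorentz force requires |qE| = |q v×B|, i.e. E = vB.
v = E/B = 1100/0.023 = 4.8×10⁴ m/s.

v = 4.8×10⁴ m/s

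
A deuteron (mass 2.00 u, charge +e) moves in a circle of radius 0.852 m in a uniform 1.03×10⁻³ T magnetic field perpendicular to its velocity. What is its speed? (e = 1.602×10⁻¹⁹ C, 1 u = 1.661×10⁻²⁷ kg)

v ≈ 4.23×10⁴ m/s

From |q|vB = mv²/r, v = |q|Br/m.
v = (1.602×10⁻¹⁹)(1.03×10⁻³)(0.852)/3.322×10⁻²⁷ ≈ 4.23×10⁴ m/s.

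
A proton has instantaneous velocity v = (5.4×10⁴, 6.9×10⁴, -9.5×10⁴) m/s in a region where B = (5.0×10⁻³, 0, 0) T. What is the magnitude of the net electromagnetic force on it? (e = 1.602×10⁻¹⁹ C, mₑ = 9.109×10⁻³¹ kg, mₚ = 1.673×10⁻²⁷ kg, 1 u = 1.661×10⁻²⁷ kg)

v×B = (0, -475, -345) N/C.
F = q v×B = (1.602×10⁻¹⁹ C)·(0, -475, -345) = (0, -7.61×10⁻¹⁷, -5.53×10⁻¹⁷) N.
|F| = 9.40×10⁻¹⁷ N.

|F| ≈ 9.40×10⁻¹⁷ N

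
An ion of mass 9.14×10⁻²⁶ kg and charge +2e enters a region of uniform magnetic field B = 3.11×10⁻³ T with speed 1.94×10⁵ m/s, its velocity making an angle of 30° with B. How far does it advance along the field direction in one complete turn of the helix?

p ≈ 96.8 m

v∥ = v cosθ = 1.94×10⁵·cos30° ≈ 1.680×10⁵ m/s.
T = 2πm/(|q|B) = 2π(9.14×10⁻²⁶)/((3.204×10⁻¹⁹)(3.11×10⁻³)) ≈ 5.763×10⁻⁴ s.
pitch = v∥ T = (1.680×10⁵)(5.763×10⁻⁴) ≈ 96.8 m.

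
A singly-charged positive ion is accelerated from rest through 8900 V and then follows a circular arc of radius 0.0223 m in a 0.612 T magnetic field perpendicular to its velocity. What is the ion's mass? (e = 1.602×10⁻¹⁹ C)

Combine |q|V = ½mv² and r = mv/(|q|B): eliminate v to get m = qB²r²/(2V).
m = (1.602×10⁻¹⁹)(0.612)²(0.0223)²/(2·8900) ≈ 1.68×10⁻²⁷ kg.

m ≈ 1.68×10⁻²⁷ kg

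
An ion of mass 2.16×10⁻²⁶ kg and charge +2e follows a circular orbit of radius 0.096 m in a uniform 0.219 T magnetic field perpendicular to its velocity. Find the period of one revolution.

T ≈ 1.93×10⁻⁶ s

The cyclotron period depends only on m, q, B: T = 2πm/(|q|B).
T = 2π(2.16×10⁻²⁶)/((3.204×10⁻¹⁹)(0.219)) ≈ 1.93×10⁻⁶ s.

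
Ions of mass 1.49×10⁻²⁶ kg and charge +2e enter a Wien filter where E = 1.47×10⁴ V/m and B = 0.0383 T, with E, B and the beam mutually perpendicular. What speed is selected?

For undeflected motion the electric and magnetic forces balance: qE = qvB.
v = E/B = 1.47×10⁴/0.0383 = 3.84×10⁵ m/s.

v = 3.84×10⁵ m/s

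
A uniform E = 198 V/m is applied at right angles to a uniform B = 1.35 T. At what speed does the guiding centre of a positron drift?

The steady drift has the magnetic force balancing the electric force, so v_d = E/B.
v_d = 198/1.35 = 147 m/s.

v_d ≈ 147 m/s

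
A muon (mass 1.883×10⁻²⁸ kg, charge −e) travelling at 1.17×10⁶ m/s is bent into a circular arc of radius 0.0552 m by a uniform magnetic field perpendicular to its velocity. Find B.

From |q|vB = mv²/r, B = mv/(|q|r).
B = (1.883×10⁻²⁸)(1.17×10⁶)/((1.602×10⁻¹⁹)(0.0552)) ≈ 0.0249 T.

B ≈ 0.0249 T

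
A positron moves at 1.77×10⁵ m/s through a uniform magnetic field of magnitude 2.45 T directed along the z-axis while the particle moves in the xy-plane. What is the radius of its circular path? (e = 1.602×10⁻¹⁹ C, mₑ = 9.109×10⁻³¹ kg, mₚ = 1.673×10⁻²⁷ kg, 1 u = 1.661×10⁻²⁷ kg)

The magnetic force provides the centripetal force: |q|vB = mv²/r.
r = mv/(|q|B) = (9.109×10⁻³¹)(1.77×10⁵)/((1.602×10⁻¹⁹)(2.45)) ≈ 4.11×10⁻⁷ m.

r ≈ 4.11×10⁻⁷ m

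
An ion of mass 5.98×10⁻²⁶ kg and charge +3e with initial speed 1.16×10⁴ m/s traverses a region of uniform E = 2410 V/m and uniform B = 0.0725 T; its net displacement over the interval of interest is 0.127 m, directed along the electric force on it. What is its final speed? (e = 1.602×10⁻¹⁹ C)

B does no work; ΔKE = |q|E d.
½mv_f² = ½mv₀² + |q|Ed = ½(5.98×10⁻²⁶)(1.16×10⁴)² + (4.806×10⁻¹⁹)(2410)(0.127) ≈ 4.023×10⁻¹⁸ J + 1.471×10⁻¹⁶ J ≈ 1.511×10⁻¹⁶ J.
v_f = √(2·1.511×10⁻¹⁶/5.98×10⁻²⁶) ≈ 7.11×10⁴ m/s.

v_f ≈ 7.11×10⁴ m/s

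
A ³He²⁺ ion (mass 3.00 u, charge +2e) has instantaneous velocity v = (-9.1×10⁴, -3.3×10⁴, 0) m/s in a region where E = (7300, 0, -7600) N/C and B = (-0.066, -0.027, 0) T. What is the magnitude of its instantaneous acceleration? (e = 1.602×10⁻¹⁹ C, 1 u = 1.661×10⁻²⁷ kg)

|a| ≈ 6.65×10¹¹ m/s²

v×B = (0, 0, 279) N/C.
E + v×B = (7300, 0, -7320) N/C.
F = q(E + v×B) = (3.204×10⁻¹⁹ C)·(7300, 0, -7320) = (2.34×10⁻¹⁵, 0, -2.35×10⁻¹⁵) N.
|a| = |F|/m = 3.312×10⁻¹⁵/4.983×10⁻²⁷ ≈ 6.65×10¹¹ m/s².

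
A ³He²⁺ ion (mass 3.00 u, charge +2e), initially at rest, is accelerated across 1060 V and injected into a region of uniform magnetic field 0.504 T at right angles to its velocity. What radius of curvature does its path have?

Acceleration: |q|V = ½mv² ⇒ v = √(2|q|V/m) = √(2·3.204×10⁻¹⁹·1060/4.983×10⁻²⁷) ≈ 3.692×10⁵ m/s.
In the field: r = mv/(|q|B) = (4.983×10⁻²⁷)(3.692×10⁵)/((3.204×10⁻¹⁹)(0.504)) ≈ 0.0114 m.

r ≈ 0.0114 m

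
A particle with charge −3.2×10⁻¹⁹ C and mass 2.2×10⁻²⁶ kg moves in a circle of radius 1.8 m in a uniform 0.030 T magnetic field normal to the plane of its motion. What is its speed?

From |q|vB = mv²/r, v = |q|Br/m.
v = (3.2×10⁻¹⁹)(0.030)(1.8)/2.2×10⁻²⁶ ≈ 7.9×10⁵ m/s.

v ≈ 7.9×10⁵ m/s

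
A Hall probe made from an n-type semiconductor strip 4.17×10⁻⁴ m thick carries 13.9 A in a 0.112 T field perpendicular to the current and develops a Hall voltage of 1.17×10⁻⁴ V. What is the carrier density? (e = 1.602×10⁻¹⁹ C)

From V_H = IB/(n e t), n = IB/(V_H e t).
n = (13.9)(0.112)/((1.17×10⁻⁴)(1.602×10⁻¹⁹)(4.17×10⁻⁴)) ≈ 1.99×10²⁶ m⁻³.

n ≈ 1.99×10²⁶ m⁻³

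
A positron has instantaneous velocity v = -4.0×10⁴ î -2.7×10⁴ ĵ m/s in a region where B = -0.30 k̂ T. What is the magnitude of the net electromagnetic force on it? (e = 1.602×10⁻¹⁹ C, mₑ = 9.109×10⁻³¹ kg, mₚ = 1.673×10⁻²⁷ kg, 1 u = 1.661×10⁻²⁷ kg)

|F| ≈ 2.32×10⁻¹⁵ N

v×B = (8100, -1.20×10⁴, 0) N/C.
F = q v×B = (1.602×10⁻¹⁹ C)·(8100, -1.20×10⁴, 0) = (1.30×10⁻¹⁵, -1.92×10⁻¹⁵, 0) N.
|F| = 2.32×10⁻¹⁵ N.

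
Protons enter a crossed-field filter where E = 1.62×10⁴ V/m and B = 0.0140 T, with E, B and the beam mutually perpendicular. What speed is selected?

Straight-line motion ⇒ electric and magnetic forces cancel, so E = vB.
v = E/B = 1.62×10⁴/0.0140 = 1.16×10⁶ m/s.

v = 1.16×10⁶ m/s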